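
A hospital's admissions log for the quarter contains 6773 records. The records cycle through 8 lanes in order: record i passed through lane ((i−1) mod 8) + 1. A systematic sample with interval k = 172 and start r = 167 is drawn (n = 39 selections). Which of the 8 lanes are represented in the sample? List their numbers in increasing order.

3, 7

Consecutive selections differ by k = 172, so their lane numbers differ by 172 mod 8 = 4.
gcd(172, 8) = 4, so the sample visits 8/4 = 2 distinct residues mod 8.
Start 167 is lane 7; the lanes hit are 3, 7.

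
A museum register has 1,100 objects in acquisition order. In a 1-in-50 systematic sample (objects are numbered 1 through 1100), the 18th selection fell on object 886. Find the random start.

36

k = 50
r = 886 − (18−1)×50 = 886 − 850 = 36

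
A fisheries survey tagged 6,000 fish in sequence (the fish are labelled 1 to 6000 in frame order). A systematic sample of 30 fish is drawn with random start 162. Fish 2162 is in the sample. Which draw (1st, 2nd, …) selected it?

k = 6000/30 = 200
position = (2162 − 162)/200 + 1 = 2000/200 + 1 = 10 + 1 = 11

11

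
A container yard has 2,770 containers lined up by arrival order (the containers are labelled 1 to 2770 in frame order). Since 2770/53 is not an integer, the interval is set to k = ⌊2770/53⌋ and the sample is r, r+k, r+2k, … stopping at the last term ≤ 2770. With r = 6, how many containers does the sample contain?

54

k = ⌊2770/53⌋ = 52
Achieved size = ⌊(2770 − 6)/52⌋ + 1 = ⌊2764/52⌋ + 1 = 53 + 1 = 54
(last selection: 6 + 53×52 = 2762 ≤ 2770; next would be 2814 > 2770)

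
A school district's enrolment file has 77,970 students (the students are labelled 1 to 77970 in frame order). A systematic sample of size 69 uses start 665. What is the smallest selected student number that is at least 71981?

k = 77970/69 = 1130
Steps past start: ⌈(71981 − 665)/1130⌉ = ⌈71316/1130⌉ = 64
Selected student: 665 + 64×1130 = 72985

72985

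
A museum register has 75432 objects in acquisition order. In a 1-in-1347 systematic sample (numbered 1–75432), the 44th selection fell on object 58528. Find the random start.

607

k = 1347
r = 58528 − (44−1)×1347 = 58528 − 57921 = 607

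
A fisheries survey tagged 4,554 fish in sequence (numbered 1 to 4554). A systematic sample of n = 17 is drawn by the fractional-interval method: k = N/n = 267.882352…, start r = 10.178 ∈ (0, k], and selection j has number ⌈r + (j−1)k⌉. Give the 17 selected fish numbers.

11, 279, 546, 814, 1082, 1350, 1618, 1886, 2154, 2422, 2690, 2957, 3225, 3493, 3761, 4029, 4297

j=1: r + 0k = 10.178 → ⌈·⌉ = 11
j=2: r + 1k = 278.060352… → ⌈·⌉ = 279
j=3: r + 2k = 545.942705… → ⌈·⌉ = 546
j=4: r + 3k = 813.825058… → ⌈·⌉ = 814
j=5: r + 4k = 1081.707411… → ⌈·⌉ = 1082
j=6: r + 5k = 1349.589764… → ⌈·⌉ = 1350
j=7: r + 6k = 1617.472117… → ⌈·⌉ = 1618
j=8: r + 7k = 1885.354470… → ⌈·⌉ = 1886
j=9: r + 8k = 2153.236823… → ⌈·⌉ = 2154
j=10: r + 9k = 2421.119176… → ⌈·⌉ = 2422
j=11: r + 10k = 2689.001529… → ⌈·⌉ = 2690
j=12: r + 11k = 2956.883882… → ⌈·⌉ = 2957
j=13: r + 12k = 3224.766235… → ⌈·⌉ = 3225
j=14: r + 13k = 3492.648588… → ⌈·⌉ = 3493
j=15: r + 14k = 3760.530941… → ⌈·⌉ = 3761
j=16: r + 15k = 4028.413294… → ⌈·⌉ = 4029
j=17: r + 16k = 4296.295647… → ⌈·⌉ = 4297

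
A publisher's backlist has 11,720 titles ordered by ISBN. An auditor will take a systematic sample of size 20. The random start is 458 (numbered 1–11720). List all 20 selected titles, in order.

458, 1044, 1630, 2216, 2802, 3388, 3974, 4560, 5146, 5732, 6318, 6904, 7490, 8076, 8662, 9248, 9834, 10420, 11006, 11592

k = N/n = 11720/20 = 586
title 1: 458
title 2: 458 + 586 = 1044
title 3: 1044 + 586 = 1630
title 4: 1630 + 586 = 2216
title 5: 2216 + 586 = 2802
title 6: 2802 + 586 = 3388
title 7: 3388 + 586 = 3974
title 8: 3974 + 586 = 4560
title 9: 4560 + 586 = 5146
title 10: 5146 + 586 = 5732
title 11: 5732 + 586 = 6318
title 12: 6318 + 586 = 6904
title 13: 6904 + 586 = 7490
title 14: 7490 + 586 = 8076
title 15: 8076 + 586 = 8662
title 16: 8662 + 586 = 9248
title 17: 9248 + 586 = 9834
title 18: 9834 + 586 = 10420
title 19: 10420 + 586 = 11006
title 20: 11006 + 586 = 11592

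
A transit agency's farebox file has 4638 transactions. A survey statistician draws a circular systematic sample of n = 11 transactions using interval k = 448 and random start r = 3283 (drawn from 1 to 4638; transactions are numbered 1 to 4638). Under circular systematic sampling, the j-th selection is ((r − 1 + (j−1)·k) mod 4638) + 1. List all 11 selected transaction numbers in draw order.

Selection 1: 3283
Selection 2: 3283 + 448 = 3731
Selection 3: 3731 + 448 = 4179
Selection 4: 4179 + 448 = 4627
Selection 5: 4627 + 448 = 5075 → 5075 − 4638 = 437
Selection 6: 437 + 448 = 885
Selection 7: 885 + 448 = 1333
Selection 8: 1333 + 448 = 1781
Selection 9: 1781 + 448 = 2229
Selection 10: 2229 + 448 = 2677
Selection 11: 2677 + 448 = 3125

3283, 3731, 4179, 4627, 437, 885, 1333, 1781, 2229, 2677, 3125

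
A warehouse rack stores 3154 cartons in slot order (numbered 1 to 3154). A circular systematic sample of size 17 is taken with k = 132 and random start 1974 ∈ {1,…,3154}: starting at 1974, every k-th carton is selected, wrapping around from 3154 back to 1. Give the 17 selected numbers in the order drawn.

1974, 2106, 2238, 2370, 2502, 2634, 2766, 2898, 3030, 8, 140, 272, 404, 536, 668, 800, 932

Selection 1: 1974
Selection 2: 1974 + 132 = 2106
Selection 3: 2106 + 132 = 2238
Selection 4: 2238 + 132 = 2370
Selection 5: 2370 + 132 = 2502
Selection 6: 2502 + 132 = 2634
Selection 7: 2634 + 132 = 2766
Selection 8: 2766 + 132 = 2898
Selection 9: 2898 + 132 = 3030
Selection 10: 3030 + 132 = 3162 → 3162 − 3154 = 8
Selection 11: 8 + 132 = 140
Selection 12: 140 + 132 = 272
Selection 13: 272 + 132 = 404
Selection 14: 404 + 132 = 536
Selection 15: 536 + 132 = 668
Selection 16: 668 + 132 = 800
Selection 17: 800 + 132 = 932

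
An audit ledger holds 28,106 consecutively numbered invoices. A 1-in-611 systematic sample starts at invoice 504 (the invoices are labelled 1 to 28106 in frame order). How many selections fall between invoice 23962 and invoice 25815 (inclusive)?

3

k = 611
First selection ≥ 23962: 504 + ⌈(23962−504)/611⌉·611 = 504 + 39×611 = 24333
Last selection ≤ 25815: 504 + ⌊(25815−504)/611⌋·611 = 504 + 41×611 = 25555
Count = 41 − 39 + 1 = 3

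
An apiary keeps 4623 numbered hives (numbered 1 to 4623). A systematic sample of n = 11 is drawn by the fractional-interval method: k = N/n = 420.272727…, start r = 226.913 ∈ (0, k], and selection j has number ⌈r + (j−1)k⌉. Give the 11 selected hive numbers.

j=1: r + 0k = 226.913 → ⌈·⌉ = 227
j=2: r + 1k = 647.185727… → ⌈·⌉ = 648
j=3: r + 2k = 1067.458454… → ⌈·⌉ = 1068
j=4: r + 3k = 1487.731181… → ⌈·⌉ = 1488
j=5: r + 4k = 1908.003909… → ⌈·⌉ = 1909
j=6: r + 5k = 2328.276636… → ⌈·⌉ = 2329
j=7: r + 6k = 2748.549363… → ⌈·⌉ = 2749
j=8: r + 7k = 3168.822090… → ⌈·⌉ = 3169
j=9: r + 8k = 3589.094818… → ⌈·⌉ = 3590
j=10: r + 9k = 4009.367545… → ⌈·⌉ = 4010
j=11: r + 10k = 4429.640272… → ⌈·⌉ = 4430

227, 648, 1068, 1488, 1909, 2329, 2749, 3169, 3590, 4010, 4430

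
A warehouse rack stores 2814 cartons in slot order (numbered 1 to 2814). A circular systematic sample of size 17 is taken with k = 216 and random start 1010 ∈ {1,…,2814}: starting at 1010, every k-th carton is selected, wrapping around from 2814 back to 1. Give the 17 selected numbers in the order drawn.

1010, 1226, 1442, 1658, 1874, 2090, 2306, 2522, 2738, 140, 356, 572, 788, 1004, 1220, 1436, 1652

Selection 1: 1010
Selection 2: 1010 + 216 = 1226
Selection 3: 1226 + 216 = 1442
Selection 4: 1442 + 216 = 1658
Selection 5: 1658 + 216 = 1874
Selection 6: 1874 + 216 = 2090
Selection 7: 2090 + 216 = 2306
Selection 8: 2306 + 216 = 2522
Selection 9: 2522 + 216 = 2738
Selection 10: 2738 + 216 = 2954 → 2954 − 2814 = 140
Selection 11: 140 + 216 = 356
Selection 12: 356 + 216 = 572
Selection 13: 572 + 216 = 788
Selection 14: 788 + 216 = 1004
Selection 15: 1004 + 216 = 1220
Selection 16: 1220 + 216 = 1436
Selection 17: 1436 + 216 = 1652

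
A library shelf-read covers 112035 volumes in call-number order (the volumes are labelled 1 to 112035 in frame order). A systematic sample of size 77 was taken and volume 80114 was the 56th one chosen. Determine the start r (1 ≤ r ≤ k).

89

k = 112035/77 = 1455
r = 80114 − (56−1)×1455 = 80114 − 80025 = 89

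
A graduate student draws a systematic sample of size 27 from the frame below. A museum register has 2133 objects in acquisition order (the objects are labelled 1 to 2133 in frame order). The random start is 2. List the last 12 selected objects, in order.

1187, 1266, 1345, 1424, 1503, 1582, 1661, 1740, 1819, 1898, 1977, 2056

k = N/n = 2133/27 = 79
16th selection = 2 + 15×79 = 1187
17th: 1187 + 79 = 1266
18th: 1266 + 79 = 1345
19th: 1345 + 79 = 1424
20th: 1424 + 79 = 1503
21st: 1503 + 79 = 1582
22nd: 1582 + 79 = 1661
23rd: 1661 + 79 = 1740
24th: 1740 + 79 = 1819
25th: 1819 + 79 = 1898
26th: 1898 + 79 = 1977
27th: 1977 + 79 = 2056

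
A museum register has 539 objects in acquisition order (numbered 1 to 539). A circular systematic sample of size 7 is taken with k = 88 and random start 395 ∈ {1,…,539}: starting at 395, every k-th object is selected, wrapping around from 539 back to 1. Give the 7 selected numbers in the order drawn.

395, 483, 32, 120, 208, 296, 384

Selection 1: 395
Selection 2: 395 + 88 = 483
Selection 3: 483 + 88 = 571 → 571 − 539 = 32
Selection 4: 32 + 88 = 120
Selection 5: 120 + 88 = 208
Selection 6: 208 + 88 = 296
Selection 7: 296 + 88 = 384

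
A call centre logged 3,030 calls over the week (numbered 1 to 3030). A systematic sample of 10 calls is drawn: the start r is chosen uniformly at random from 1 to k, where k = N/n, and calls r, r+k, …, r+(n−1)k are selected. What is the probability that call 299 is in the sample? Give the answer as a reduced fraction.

1/303

k = 3030/10 = 303.
Call 299 is selected iff r ≡ 299 (mod 303); exactly one such r in {1,…,303}.
Inclusion probability = 1/303.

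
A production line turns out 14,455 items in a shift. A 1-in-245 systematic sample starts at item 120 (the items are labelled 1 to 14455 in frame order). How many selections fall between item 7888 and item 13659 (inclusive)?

24

k = 245
First selection ≥ 7888: 120 + ⌈(7888−120)/245⌉·245 = 120 + 32×245 = 7960
Last selection ≤ 13659: 120 + ⌊(13659−120)/245⌋·245 = 120 + 55×245 = 13595
Count = 55 − 32 + 1 = 24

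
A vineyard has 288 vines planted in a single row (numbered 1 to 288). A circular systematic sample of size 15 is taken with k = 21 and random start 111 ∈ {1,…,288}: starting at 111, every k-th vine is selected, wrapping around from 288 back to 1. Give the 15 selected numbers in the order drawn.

111, 132, 153, 174, 195, 216, 237, 258, 279, 12, 33, 54, 75, 96, 117

Selection 1: 111
Selection 2: 111 + 21 = 132
Selection 3: 132 + 21 = 153
Selection 4: 153 + 21 = 174
Selection 5: 174 + 21 = 195
Selection 6: 195 + 21 = 216
Selection 7: 216 + 21 = 237
Selection 8: 237 + 21 = 258
Selection 9: 258 + 21 = 279
Selection 10: 279 + 21 = 300 → 300 − 288 = 12
Selection 11: 12 + 21 = 33
Selection 12: 33 + 21 = 54
Selection 13: 54 + 21 = 75
Selection 14: 75 + 21 = 96
Selection 15: 96 + 21 = 117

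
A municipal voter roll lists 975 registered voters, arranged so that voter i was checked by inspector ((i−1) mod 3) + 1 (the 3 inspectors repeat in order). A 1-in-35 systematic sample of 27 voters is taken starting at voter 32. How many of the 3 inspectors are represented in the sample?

Consecutive selections differ by k = 35, so their inspector numbers differ by 35 mod 3 = 2.
gcd(35, 3) = 1, so the sample visits 3/1 = 3 distinct residues mod 3.
Start 32 is inspector 2; the inspectors hit are 1, 2, 3.

3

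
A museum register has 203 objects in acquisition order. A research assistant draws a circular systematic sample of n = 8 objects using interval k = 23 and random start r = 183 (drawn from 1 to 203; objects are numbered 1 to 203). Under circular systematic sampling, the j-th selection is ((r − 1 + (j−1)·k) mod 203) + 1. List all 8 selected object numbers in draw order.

183, 3, 26, 49, 72, 95, 118, 141

Selection 1: 183
Selection 2: 183 + 23 = 206 → 206 − 203 = 3
Selection 3: 3 + 23 = 26
Selection 4: 26 + 23 = 49
Selection 5: 49 + 23 = 72
Selection 6: 72 + 23 = 95
Selection 7: 95 + 23 = 118
Selection 8: 118 + 23 = 141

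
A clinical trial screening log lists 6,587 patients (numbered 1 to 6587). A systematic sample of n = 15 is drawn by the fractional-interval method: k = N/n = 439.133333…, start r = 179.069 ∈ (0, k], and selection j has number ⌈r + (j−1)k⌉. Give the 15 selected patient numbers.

j=1: r + 0k = 179.069 → ⌈·⌉ = 180
j=2: r + 1k = 618.202333… → ⌈·⌉ = 619
j=3: r + 2k = 1057.335666… → ⌈·⌉ = 1058
j=4: r + 3k = 1496.469 → ⌈·⌉ = 1497
j=5: r + 4k = 1935.602333… → ⌈·⌉ = 1936
j=6: r + 5k = 2374.735666… → ⌈·⌉ = 2375
j=7: r + 6k = 2813.869 → ⌈·⌉ = 2814
j=8: r + 7k = 3253.002333… → ⌈·⌉ = 3254
j=9: r + 8k = 3692.135666… → ⌈·⌉ = 3693
j=10: r + 9k = 4131.269 → ⌈·⌉ = 4132
j=11: r + 10k = 4570.402333… → ⌈·⌉ = 4571
j=12: r + 11k = 5009.535666… → ⌈·⌉ = 5010
j=13: r + 12k = 5448.669 → ⌈·⌉ = 5449
j=14: r + 13k = 5887.802333… → ⌈·⌉ = 5888
j=15: r + 14k = 6326.935666… → ⌈·⌉ = 6327

180, 619, 1058, 1497, 1936, 2375, 2814, 3254, 3693, 4132, 4571, 5010, 5449, 5888, 6327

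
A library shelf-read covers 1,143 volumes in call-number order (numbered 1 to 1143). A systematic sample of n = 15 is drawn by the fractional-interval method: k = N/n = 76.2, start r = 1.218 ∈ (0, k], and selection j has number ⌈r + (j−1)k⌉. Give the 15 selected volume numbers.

j=1: r + 0k = 1.218 → ⌈·⌉ = 2
j=2: r + 1k = 77.418 → ⌈·⌉ = 78
j=3: r + 2k = 153.618 → ⌈·⌉ = 154
j=4: r + 3k = 229.818 → ⌈·⌉ = 230
j=5: r + 4k = 306.018 → ⌈·⌉ = 307
j=6: r + 5k = 382.218 → ⌈·⌉ = 383
j=7: r + 6k = 458.418 → ⌈·⌉ = 459
j=8: r + 7k = 534.618 → ⌈·⌉ = 535
j=9: r + 8k = 610.818 → ⌈·⌉ = 611
j=10: r + 9k = 687.018 → ⌈·⌉ = 688
j=11: r + 10k = 763.218 → ⌈·⌉ = 764
j=12: r + 11k = 839.418 → ⌈·⌉ = 840
j=13: r + 12k = 915.618 → ⌈·⌉ = 916
j=14: r + 13k = 991.818 → ⌈·⌉ = 992
j=15: r + 14k = 1068.018 → ⌈·⌉ = 1069

2, 78, 154, 230, 307, 383, 459, 535, 611, 688, 764, 840, 916, 992, 1069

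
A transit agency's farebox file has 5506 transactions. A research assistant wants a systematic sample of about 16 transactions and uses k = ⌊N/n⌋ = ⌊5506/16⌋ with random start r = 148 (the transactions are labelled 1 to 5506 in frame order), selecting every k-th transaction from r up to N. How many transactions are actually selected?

k = ⌊5506/16⌋ = 344
Achieved size = ⌊(5506 − 148)/344⌋ + 1 = ⌊5358/344⌋ + 1 = 15 + 1 = 16
(last selection: 148 + 15×344 = 5308 ≤ 5506; next would be 5652 > 5506)

16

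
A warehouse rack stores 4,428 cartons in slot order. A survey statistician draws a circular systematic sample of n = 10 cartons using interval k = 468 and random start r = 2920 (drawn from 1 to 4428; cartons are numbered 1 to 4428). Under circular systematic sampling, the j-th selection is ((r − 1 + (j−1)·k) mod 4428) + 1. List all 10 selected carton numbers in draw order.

Selection 1: 2920
Selection 2: 2920 + 468 = 3388
Selection 3: 3388 + 468 = 3856
Selection 4: 3856 + 468 = 4324
Selection 5: 4324 + 468 = 4792 → 4792 − 4428 = 364
Selection 6: 364 + 468 = 832
Selection 7: 832 + 468 = 1300
Selection 8: 1300 + 468 = 1768
Selection 9: 1768 + 468 = 2236
Selection 10: 2236 + 468 = 2704

2920, 3388, 3856, 4324, 364, 832, 1300, 1768, 2236, 2704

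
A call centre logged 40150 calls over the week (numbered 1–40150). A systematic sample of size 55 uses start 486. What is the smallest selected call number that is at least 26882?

27496

k = 40150/55 = 730
Steps past start: ⌈(26882 − 486)/730⌉ = ⌈26396/730⌉ = 37
Selected call: 486 + 37×730 = 27496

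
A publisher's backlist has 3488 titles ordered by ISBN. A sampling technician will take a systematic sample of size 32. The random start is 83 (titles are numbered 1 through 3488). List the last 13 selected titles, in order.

2154, 2263, 2372, 2481, 2590, 2699, 2808, 2917, 3026, 3135, 3244, 3353, 3462

k = N/n = 3488/32 = 109
20th selection = 83 + 19×109 = 2154
21st: 2154 + 109 = 2263
22nd: 2263 + 109 = 2372
23rd: 2372 + 109 = 2481
24th: 2481 + 109 = 2590
25th: 2590 + 109 = 2699
26th: 2699 + 109 = 2808
27th: 2808 + 109 = 2917
28th: 2917 + 109 = 3026
29th: 3026 + 109 = 3135
30th: 3135 + 109 = 3244
31st: 3244 + 109 = 3353
32nd: 3353 + 109 = 3462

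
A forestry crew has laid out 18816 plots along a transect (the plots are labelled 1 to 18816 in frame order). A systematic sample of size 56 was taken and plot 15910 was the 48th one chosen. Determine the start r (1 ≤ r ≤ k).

118

k = 18816/56 = 336
r = 15910 − (48−1)×336 = 15910 − 15792 = 118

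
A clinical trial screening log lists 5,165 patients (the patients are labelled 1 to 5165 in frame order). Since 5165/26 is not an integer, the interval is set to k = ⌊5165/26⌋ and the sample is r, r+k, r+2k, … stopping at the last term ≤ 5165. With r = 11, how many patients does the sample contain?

27

k = ⌊5165/26⌋ = 198
Achieved size = ⌊(5165 − 11)/198⌋ + 1 = ⌊5154/198⌋ + 1 = 26 + 1 = 27
(last selection: 11 + 26×198 = 5159 ≤ 5165; next would be 5357 > 5165)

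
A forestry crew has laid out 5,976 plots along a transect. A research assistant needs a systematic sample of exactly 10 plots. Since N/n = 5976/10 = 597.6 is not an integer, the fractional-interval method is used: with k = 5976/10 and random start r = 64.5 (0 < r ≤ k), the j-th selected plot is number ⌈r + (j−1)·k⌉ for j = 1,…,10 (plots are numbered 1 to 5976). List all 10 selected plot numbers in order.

j=1: r + 0k = 64.5 → ⌈·⌉ = 65
j=2: r + 1k = 662.1 → ⌈·⌉ = 663
j=3: r + 2k = 1259.7 → ⌈·⌉ = 1260
j=4: r + 3k = 1857.3 → ⌈·⌉ = 1858
j=5: r + 4k = 2454.9 → ⌈·⌉ = 2455
j=6: r + 5k = 3052.5 → ⌈·⌉ = 3053
j=7: r + 6k = 3650.1 → ⌈·⌉ = 3651
j=8: r + 7k = 4247.7 → ⌈·⌉ = 4248
j=9: r + 8k = 4845.3 → ⌈·⌉ = 4846
j=10: r + 9k = 5442.9 → ⌈·⌉ = 5443

65, 663, 1260, 1858, 2455, 3053, 3651, 4248, 4846, 5443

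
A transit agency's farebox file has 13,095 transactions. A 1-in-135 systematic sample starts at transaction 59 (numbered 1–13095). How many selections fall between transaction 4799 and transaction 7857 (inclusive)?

22

k = 135
First selection ≥ 4799: 59 + ⌈(4799−59)/135⌉·135 = 59 + 36×135 = 4919
Last selection ≤ 7857: 59 + ⌊(7857−59)/135⌋·135 = 59 + 57×135 = 7754
Count = 57 − 36 + 1 = 22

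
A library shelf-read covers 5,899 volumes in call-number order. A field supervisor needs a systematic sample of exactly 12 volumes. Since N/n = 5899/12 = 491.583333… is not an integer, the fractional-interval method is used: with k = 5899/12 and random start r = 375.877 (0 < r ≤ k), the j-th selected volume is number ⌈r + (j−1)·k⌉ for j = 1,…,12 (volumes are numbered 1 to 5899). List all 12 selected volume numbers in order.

j=1: r + 0k = 375.877 → ⌈·⌉ = 376
j=2: r + 1k = 867.460333… → ⌈·⌉ = 868
j=3: r + 2k = 1359.043666… → ⌈·⌉ = 1360
j=4: r + 3k = 1850.627 → ⌈·⌉ = 1851
j=5: r + 4k = 2342.210333… → ⌈·⌉ = 2343
j=6: r + 5k = 2833.793666… → ⌈·⌉ = 2834
j=7: r + 6k = 3325.377 → ⌈·⌉ = 3326
j=8: r + 7k = 3816.960333… → ⌈·⌉ = 3817
j=9: r + 8k = 4308.543666… → ⌈·⌉ = 4309
j=10: r + 9k = 4800.127 → ⌈·⌉ = 4801
j=11: r + 10k = 5291.710333… → ⌈·⌉ = 5292
j=12: r + 11k = 5783.293666… → ⌈·⌉ = 5784

376, 868, 1360, 1851, 2343, 2834, 3326, 3817, 4309, 4801, 5292, 5784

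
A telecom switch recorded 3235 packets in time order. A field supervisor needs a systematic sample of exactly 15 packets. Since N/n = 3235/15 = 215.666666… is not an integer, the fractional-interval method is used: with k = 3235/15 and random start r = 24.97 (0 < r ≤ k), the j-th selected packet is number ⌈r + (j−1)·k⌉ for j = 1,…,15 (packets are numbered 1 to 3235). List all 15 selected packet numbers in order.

j=1: r + 0k = 24.97 → ⌈·⌉ = 25
j=2: r + 1k = 240.636666… → ⌈·⌉ = 241
j=3: r + 2k = 456.303333… → ⌈·⌉ = 457
j=4: r + 3k = 671.97 → ⌈·⌉ = 672
j=5: r + 4k = 887.636666… → ⌈·⌉ = 888
j=6: r + 5k = 1103.303333… → ⌈·⌉ = 1104
j=7: r + 6k = 1318.97 → ⌈·⌉ = 1319
j=8: r + 7k = 1534.636666… → ⌈·⌉ = 1535
j=9: r + 8k = 1750.303333… → ⌈·⌉ = 1751
j=10: r + 9k = 1965.97 → ⌈·⌉ = 1966
j=11: r + 10k = 2181.636666… → ⌈·⌉ = 2182
j=12: r + 11k = 2397.303333… → ⌈·⌉ = 2398
j=13: r + 12k = 2612.97 → ⌈·⌉ = 2613
j=14: r + 13k = 2828.636666… → ⌈·⌉ = 2829
j=15: r + 14k = 3044.303333… → ⌈·⌉ = 3045

25, 241, 457, 672, 888, 1104, 1319, 1535, 1751, 1966, 2182, 2398, 2613, 2829, 3045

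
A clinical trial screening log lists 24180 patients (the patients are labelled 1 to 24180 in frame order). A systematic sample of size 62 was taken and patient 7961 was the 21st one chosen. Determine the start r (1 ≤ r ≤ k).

161

k = 24180/62 = 390
r = 7961 − (21−1)×390 = 7961 − 7800 = 161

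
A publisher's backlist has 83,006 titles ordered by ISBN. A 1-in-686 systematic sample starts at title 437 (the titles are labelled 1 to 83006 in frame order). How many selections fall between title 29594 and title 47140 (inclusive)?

k = 686
First selection ≥ 29594: 437 + ⌈(29594−437)/686⌉·686 = 437 + 43×686 = 29935
Last selection ≤ 47140: 437 + ⌊(47140−437)/686⌋·686 = 437 + 68×686 = 47085
Count = 68 − 43 + 1 = 26

26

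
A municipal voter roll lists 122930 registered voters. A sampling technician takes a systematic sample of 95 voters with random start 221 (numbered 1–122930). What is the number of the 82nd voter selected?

105035

k = 122930/95 = 1294
82nd selection = r + (82−1)·k = 221 + 81×1294 = 221 + 104814 = 105035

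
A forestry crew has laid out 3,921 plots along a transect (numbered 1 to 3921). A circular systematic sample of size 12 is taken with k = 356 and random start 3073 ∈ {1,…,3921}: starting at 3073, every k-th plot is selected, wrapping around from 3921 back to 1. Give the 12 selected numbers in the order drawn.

Selection 1: 3073
Selection 2: 3073 + 356 = 3429
Selection 3: 3429 + 356 = 3785
Selection 4: 3785 + 356 = 4141 → 4141 − 3921 = 220
Selection 5: 220 + 356 = 576
Selection 6: 576 + 356 = 932
Selection 7: 932 + 356 = 1288
Selection 8: 1288 + 356 = 1644
Selection 9: 1644 + 356 = 2000
Selection 10: 2000 + 356 = 2356
Selection 11: 2356 + 356 = 2712
Selection 12: 2712 + 356 = 3068

3073, 3429, 3785, 220, 576, 932, 1288, 1644, 2000, 2356, 2712, 3068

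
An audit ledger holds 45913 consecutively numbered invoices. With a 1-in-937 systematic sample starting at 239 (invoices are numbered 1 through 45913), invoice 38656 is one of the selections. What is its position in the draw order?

k = 937
position = (38656 − 239)/937 + 1 = 38417/937 + 1 = 41 + 1 = 42

42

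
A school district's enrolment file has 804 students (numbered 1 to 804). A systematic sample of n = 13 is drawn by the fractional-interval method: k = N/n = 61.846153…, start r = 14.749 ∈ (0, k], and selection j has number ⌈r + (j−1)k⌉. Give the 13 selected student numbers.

15, 77, 139, 201, 263, 324, 386, 448, 510, 572, 634, 696, 757

j=1: r + 0k = 14.749 → ⌈·⌉ = 15
j=2: r + 1k = 76.595153… → ⌈·⌉ = 77
j=3: r + 2k = 138.441307… → ⌈·⌉ = 139
j=4: r + 3k = 200.287461… → ⌈·⌉ = 201
j=5: r + 4k = 262.133615… → ⌈·⌉ = 263
j=6: r + 5k = 323.979769… → ⌈·⌉ = 324
j=7: r + 6k = 385.825923… → ⌈·⌉ = 386
j=8: r + 7k = 447.672076… → ⌈·⌉ = 448
j=9: r + 8k = 509.518230… → ⌈·⌉ = 510
j=10: r + 9k = 571.364384… → ⌈·⌉ = 572
j=11: r + 10k = 633.210538… → ⌈·⌉ = 634
j=12: r + 11k = 695.056692… → ⌈·⌉ = 696
j=13: r + 12k = 756.902846… → ⌈·⌉ = 757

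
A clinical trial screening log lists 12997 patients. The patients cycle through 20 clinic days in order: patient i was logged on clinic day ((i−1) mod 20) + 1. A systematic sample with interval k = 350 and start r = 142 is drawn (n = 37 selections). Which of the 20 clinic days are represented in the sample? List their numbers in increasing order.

Consecutive selections differ by k = 350, so their clinic day numbers differ by 350 mod 20 = 10.
gcd(350, 20) = 10, so the sample visits 20/10 = 2 distinct residues mod 20.
Start 142 is clinic day 2; the clinic days hit are 2, 12.

2, 12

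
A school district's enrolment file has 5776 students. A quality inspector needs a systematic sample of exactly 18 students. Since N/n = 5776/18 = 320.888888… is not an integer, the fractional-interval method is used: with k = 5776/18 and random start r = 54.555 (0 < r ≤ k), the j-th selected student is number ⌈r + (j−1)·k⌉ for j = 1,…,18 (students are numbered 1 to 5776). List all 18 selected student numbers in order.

55, 376, 697, 1018, 1339, 1659, 1980, 2301, 2622, 2943, 3264, 3585, 3906, 4227, 4547, 4868, 5189, 5510

j=1: r + 0k = 54.555 → ⌈·⌉ = 55
j=2: r + 1k = 375.443888… → ⌈·⌉ = 376
j=3: r + 2k = 696.332777… → ⌈·⌉ = 697
j=4: r + 3k = 1017.221666… → ⌈·⌉ = 1018
j=5: r + 4k = 1338.110555… → ⌈·⌉ = 1339
j=6: r + 5k = 1658.999444… → ⌈·⌉ = 1659
j=7: r + 6k = 1979.888333… → ⌈·⌉ = 1980
j=8: r + 7k = 2300.777222… → ⌈·⌉ = 2301
j=9: r + 8k = 2621.666111… → ⌈·⌉ = 2622
j=10: r + 9k = 2942.555 → ⌈·⌉ = 2943
j=11: r + 10k = 3263.443888… → ⌈·⌉ = 3264
j=12: r + 11k = 3584.332777… → ⌈·⌉ = 3585
j=13: r + 12k = 3905.221666… → ⌈·⌉ = 3906
j=14: r + 13k = 4226.110555… → ⌈·⌉ = 4227
j=15: r + 14k = 4546.999444… → ⌈·⌉ = 4547
j=16: r + 15k = 4867.888333… → ⌈·⌉ = 4868
j=17: r + 16k = 5188.777222… → ⌈·⌉ = 5189
j=18: r + 17k = 5509.666111… → ⌈·⌉ = 5510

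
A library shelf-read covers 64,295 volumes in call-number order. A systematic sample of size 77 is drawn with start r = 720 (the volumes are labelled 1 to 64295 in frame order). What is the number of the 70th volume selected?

58335

k = 64295/77 = 835
70th selection = r + (70−1)·k = 720 + 69×835 = 720 + 57615 = 58335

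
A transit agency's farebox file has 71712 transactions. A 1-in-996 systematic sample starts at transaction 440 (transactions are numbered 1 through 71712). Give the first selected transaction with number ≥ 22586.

k = 996
Steps past start: ⌈(22586 − 440)/996⌉ = ⌈22146/996⌉ = 23
Selected transaction: 440 + 23×996 = 23348

23348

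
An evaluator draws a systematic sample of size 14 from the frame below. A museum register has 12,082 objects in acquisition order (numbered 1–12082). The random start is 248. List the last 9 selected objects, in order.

4563, 5426, 6289, 7152, 8015, 8878, 9741, 10604, 11467

k = N/n = 12082/14 = 863
6th selection = 248 + 5×863 = 4563
7th: 4563 + 863 = 5426
8th: 5426 + 863 = 6289
9th: 6289 + 863 = 7152
10th: 7152 + 863 = 8015
11th: 8015 + 863 = 8878
12th: 8878 + 863 = 9741
13th: 9741 + 863 = 10604
14th: 10604 + 863 = 11467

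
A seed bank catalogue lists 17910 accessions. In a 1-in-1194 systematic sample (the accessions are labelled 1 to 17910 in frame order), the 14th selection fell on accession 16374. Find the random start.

k = 1194
r = 16374 − (14−1)×1194 = 16374 − 15522 = 852

852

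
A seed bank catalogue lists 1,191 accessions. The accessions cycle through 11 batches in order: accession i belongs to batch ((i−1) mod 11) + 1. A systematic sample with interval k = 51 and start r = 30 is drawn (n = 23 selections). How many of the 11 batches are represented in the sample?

11

Consecutive selections differ by k = 51, so their batch numbers differ by 51 mod 11 = 7.
gcd(51, 11) = 1, so the sample visits 11/1 = 11 distinct residues mod 11.
Start 30 is batch 8; the batches hit are 1, 2, 3, 4, 5, 6, 7, 8, 9, 10, 11.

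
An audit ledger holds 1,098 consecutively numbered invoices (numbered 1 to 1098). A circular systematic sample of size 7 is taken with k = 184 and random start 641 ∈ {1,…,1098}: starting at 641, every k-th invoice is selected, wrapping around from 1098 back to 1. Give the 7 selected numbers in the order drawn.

Selection 1: 641
Selection 2: 641 + 184 = 825
Selection 3: 825 + 184 = 1009
Selection 4: 1009 + 184 = 1193 → 1193 − 1098 = 95
Selection 5: 95 + 184 = 279
Selection 6: 279 + 184 = 463
Selection 7: 463 + 184 = 647

641, 825, 1009, 95, 279, 463, 647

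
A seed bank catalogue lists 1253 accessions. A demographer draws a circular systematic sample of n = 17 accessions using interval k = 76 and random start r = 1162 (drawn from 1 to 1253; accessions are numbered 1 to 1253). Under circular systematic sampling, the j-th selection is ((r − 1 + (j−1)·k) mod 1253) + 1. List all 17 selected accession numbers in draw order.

Selection 1: 1162
Selection 2: 1162 + 76 = 1238
Selection 3: 1238 + 76 = 1314 → 1314 − 1253 = 61
Selection 4: 61 + 76 = 137
Selection 5: 137 + 76 = 213
Selection 6: 213 + 76 = 289
Selection 7: 289 + 76 = 365
Selection 8: 365 + 76 = 441
Selection 9: 441 + 76 = 517
Selection 10: 517 + 76 = 593
Selection 11: 593 + 76 = 669
Selection 12: 669 + 76 = 745
Selection 13: 745 + 76 = 821
Selection 14: 821 + 76 = 897
Selection 15: 897 + 76 = 973
Selection 16: 973 + 76 = 1049
Selection 17: 1049 + 76 = 1125

1162, 1238, 61, 137, 213, 289, 365, 441, 517, 593, 669, 745, 821, 897, 973, 1049, 1125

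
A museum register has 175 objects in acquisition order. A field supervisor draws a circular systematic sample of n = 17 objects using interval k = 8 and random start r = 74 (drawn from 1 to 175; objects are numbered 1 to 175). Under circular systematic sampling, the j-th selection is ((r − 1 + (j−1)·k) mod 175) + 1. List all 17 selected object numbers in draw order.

Selection 1: 74
Selection 2: 74 + 8 = 82
Selection 3: 82 + 8 = 90
Selection 4: 90 + 8 = 98
Selection 5: 98 + 8 = 106
Selection 6: 106 + 8 = 114
Selection 7: 114 + 8 = 122
Selection 8: 122 + 8 = 130
Selection 9: 130 + 8 = 138
Selection 10: 138 + 8 = 146
Selection 11: 146 + 8 = 154
Selection 12: 154 + 8 = 162
Selection 13: 162 + 8 = 170
Selection 14: 170 + 8 = 178 → 178 − 175 = 3
Selection 15: 3 + 8 = 11
Selection 16: 11 + 8 = 19
Selection 17: 19 + 8 = 27

74, 82, 90, 98, 106, 114, 122, 130, 138, 146, 154, 162, 170, 3, 11, 19, 27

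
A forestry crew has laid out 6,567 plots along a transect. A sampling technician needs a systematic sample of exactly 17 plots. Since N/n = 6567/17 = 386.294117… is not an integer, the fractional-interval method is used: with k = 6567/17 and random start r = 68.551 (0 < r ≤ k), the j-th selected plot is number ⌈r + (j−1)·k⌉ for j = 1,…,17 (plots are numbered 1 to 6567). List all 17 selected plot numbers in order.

69, 455, 842, 1228, 1614, 2001, 2387, 2773, 3159, 3546, 3932, 4318, 4705, 5091, 5477, 5863, 6250

j=1: r + 0k = 68.551 → ⌈·⌉ = 69
j=2: r + 1k = 454.845117… → ⌈·⌉ = 455
j=3: r + 2k = 841.139235… → ⌈·⌉ = 842
j=4: r + 3k = 1227.433352… → ⌈·⌉ = 1228
j=5: r + 4k = 1613.727470… → ⌈·⌉ = 1614
j=6: r + 5k = 2000.021588… → ⌈·⌉ = 2001
j=7: r + 6k = 2386.315705… → ⌈·⌉ = 2387
j=8: r + 7k = 2772.609823… → ⌈·⌉ = 2773
j=9: r + 8k = 3158.903941… → ⌈·⌉ = 3159
j=10: r + 9k = 3545.198058… → ⌈·⌉ = 3546
j=11: r + 10k = 3931.492176… → ⌈·⌉ = 3932
j=12: r + 11k = 4317.786294… → ⌈·⌉ = 4318
j=13: r + 12k = 4704.080411… → ⌈·⌉ = 4705
j=14: r + 13k = 5090.374529… → ⌈·⌉ = 5091
j=15: r + 14k = 5476.668647… → ⌈·⌉ = 5477
j=16: r + 15k = 5862.962764… → ⌈·⌉ = 5863
j=17: r + 16k = 6249.256882… → ⌈·⌉ = 6250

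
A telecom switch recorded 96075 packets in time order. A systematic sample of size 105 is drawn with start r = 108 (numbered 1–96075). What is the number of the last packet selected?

95268

k = 96075/105 = 915
105th selection = r + (105−1)·k = 108 + 104×915 = 108 + 95160 = 95268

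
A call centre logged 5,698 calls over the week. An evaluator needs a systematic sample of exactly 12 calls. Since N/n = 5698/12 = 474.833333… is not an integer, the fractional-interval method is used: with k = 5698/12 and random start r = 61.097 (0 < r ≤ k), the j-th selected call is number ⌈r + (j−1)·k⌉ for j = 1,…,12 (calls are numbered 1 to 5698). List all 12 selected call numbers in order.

62, 536, 1011, 1486, 1961, 2436, 2911, 3385, 3860, 4335, 4810, 5285

j=1: r + 0k = 61.097 → ⌈·⌉ = 62
j=2: r + 1k = 535.930333… → ⌈·⌉ = 536
j=3: r + 2k = 1010.763666… → ⌈·⌉ = 1011
j=4: r + 3k = 1485.597 → ⌈·⌉ = 1486
j=5: r + 4k = 1960.430333… → ⌈·⌉ = 1961
j=6: r + 5k = 2435.263666… → ⌈·⌉ = 2436
j=7: r + 6k = 2910.097 → ⌈·⌉ = 2911
j=8: r + 7k = 3384.930333… → ⌈·⌉ = 3385
j=9: r + 8k = 3859.763666… → ⌈·⌉ = 3860
j=10: r + 9k = 4334.597 → ⌈·⌉ = 4335
j=11: r + 10k = 4809.430333… → ⌈·⌉ = 4810
j=12: r + 11k = 5284.263666… → ⌈·⌉ = 5285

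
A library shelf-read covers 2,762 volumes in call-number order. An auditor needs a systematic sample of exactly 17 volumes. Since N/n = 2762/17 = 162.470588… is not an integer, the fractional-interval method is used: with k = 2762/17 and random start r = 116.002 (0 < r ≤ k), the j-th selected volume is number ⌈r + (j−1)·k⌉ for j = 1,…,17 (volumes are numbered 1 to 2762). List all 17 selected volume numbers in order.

j=1: r + 0k = 116.002 → ⌈·⌉ = 117
j=2: r + 1k = 278.472588… → ⌈·⌉ = 279
j=3: r + 2k = 440.943176… → ⌈·⌉ = 441
j=4: r + 3k = 603.413764… → ⌈·⌉ = 604
j=5: r + 4k = 765.884352… → ⌈·⌉ = 766
j=6: r + 5k = 928.354941… → ⌈·⌉ = 929
j=7: r + 6k = 1090.825529… → ⌈·⌉ = 1091
j=8: r + 7k = 1253.296117… → ⌈·⌉ = 1254
j=9: r + 8k = 1415.766705… → ⌈·⌉ = 1416
j=10: r + 9k = 1578.237294… → ⌈·⌉ = 1579
j=11: r + 10k = 1740.707882… → ⌈·⌉ = 1741
j=12: r + 11k = 1903.178470… → ⌈·⌉ = 1904
j=13: r + 12k = 2065.649058… → ⌈·⌉ = 2066
j=14: r + 13k = 2228.119647… → ⌈·⌉ = 2229
j=15: r + 14k = 2390.590235… → ⌈·⌉ = 2391
j=16: r + 15k = 2553.060823… → ⌈·⌉ = 2554
j=17: r + 16k = 2715.531411… → ⌈·⌉ = 2716

117, 279, 441, 604, 766, 929, 1091, 1254, 1416, 1579, 1741, 1904, 2066, 2229, 2391, 2554, 2716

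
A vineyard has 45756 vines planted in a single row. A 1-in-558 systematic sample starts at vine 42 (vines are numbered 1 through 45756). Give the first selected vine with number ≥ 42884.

43008

k = 558
Steps past start: ⌈(42884 − 42)/558⌉ = ⌈42842/558⌉ = 77
Selected vine: 42 + 77×558 = 43008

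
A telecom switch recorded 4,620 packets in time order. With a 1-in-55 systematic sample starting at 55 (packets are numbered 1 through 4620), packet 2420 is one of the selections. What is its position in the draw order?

44

k = 55
position = (2420 − 55)/55 + 1 = 2365/55 + 1 = 43 + 1 = 44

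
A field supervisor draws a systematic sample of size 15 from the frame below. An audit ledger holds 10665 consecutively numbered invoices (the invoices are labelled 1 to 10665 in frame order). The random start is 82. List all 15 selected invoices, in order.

k = N/n = 10665/15 = 711
invoice 1: 82
invoice 2: 82 + 711 = 793
invoice 3: 793 + 711 = 1504
invoice 4: 1504 + 711 = 2215
invoice 5: 2215 + 711 = 2926
invoice 6: 2926 + 711 = 3637
invoice 7: 3637 + 711 = 4348
invoice 8: 4348 + 711 = 5059
invoice 9: 5059 + 711 = 5770
invoice 10: 5770 + 711 = 6481
invoice 11: 6481 + 711 = 7192
invoice 12: 7192 + 711 = 7903
invoice 13: 7903 + 711 = 8614
invoice 14: 8614 + 711 = 9325
invoice 15: 9325 + 711 = 10036

82, 793, 1504, 2215, 2926, 3637, 4348, 5059, 5770, 6481, 7192, 7903, 8614, 9325, 10036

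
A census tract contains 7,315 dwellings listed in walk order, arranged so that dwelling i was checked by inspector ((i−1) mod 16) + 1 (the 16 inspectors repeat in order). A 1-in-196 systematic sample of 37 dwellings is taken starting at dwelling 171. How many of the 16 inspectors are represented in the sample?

4

Consecutive selections differ by k = 196, so their inspector numbers differ by 196 mod 16 = 4.
gcd(196, 16) = 4, so the sample visits 16/4 = 4 distinct residues mod 16.
Start 171 is inspector 11; the inspectors hit are 3, 7, 11, 15.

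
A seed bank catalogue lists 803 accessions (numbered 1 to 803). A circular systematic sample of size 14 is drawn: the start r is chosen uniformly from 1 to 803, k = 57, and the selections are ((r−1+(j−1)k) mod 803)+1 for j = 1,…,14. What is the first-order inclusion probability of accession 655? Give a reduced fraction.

14/803

For each position j, as r ranges over 1…803 the j-th selection hits every accession exactly once, so accession 655 is selected for exactly 14 of the 803 starts.
Inclusion probability = 14/803.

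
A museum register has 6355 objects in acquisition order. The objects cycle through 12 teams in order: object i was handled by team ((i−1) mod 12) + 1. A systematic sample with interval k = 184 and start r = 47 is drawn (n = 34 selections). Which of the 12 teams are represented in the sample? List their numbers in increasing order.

Consecutive selections differ by k = 184, so their team numbers differ by 184 mod 12 = 4.
gcd(184, 12) = 4, so the sample visits 12/4 = 3 distinct residues mod 12.
Start 47 is team 11; the teams hit are 3, 7, 11.

3, 7, 11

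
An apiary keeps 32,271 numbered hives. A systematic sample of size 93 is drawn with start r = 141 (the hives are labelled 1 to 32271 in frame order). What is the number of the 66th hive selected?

k = 32271/93 = 347
66th selection = r + (66−1)·k = 141 + 65×347 = 141 + 22555 = 22696

22696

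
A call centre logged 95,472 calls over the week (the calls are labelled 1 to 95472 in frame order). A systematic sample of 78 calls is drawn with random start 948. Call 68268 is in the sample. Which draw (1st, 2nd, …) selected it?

k = 95472/78 = 1224
position = (68268 − 948)/1224 + 1 = 67320/1224 + 1 = 55 + 1 = 56

56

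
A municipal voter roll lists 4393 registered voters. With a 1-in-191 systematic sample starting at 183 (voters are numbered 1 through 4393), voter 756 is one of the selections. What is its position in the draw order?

4

k = 191
position = (756 − 183)/191 + 1 = 573/191 + 1 = 3 + 1 = 4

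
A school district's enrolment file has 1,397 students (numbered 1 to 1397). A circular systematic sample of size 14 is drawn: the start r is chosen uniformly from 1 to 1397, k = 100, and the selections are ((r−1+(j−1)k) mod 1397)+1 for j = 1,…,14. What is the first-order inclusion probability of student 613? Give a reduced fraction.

For each position j, as r ranges over 1…1397 the j-th selection hits every student exactly once, so student 613 is selected for exactly 14 of the 1397 starts.
Inclusion probability = 14/1397.

14/1397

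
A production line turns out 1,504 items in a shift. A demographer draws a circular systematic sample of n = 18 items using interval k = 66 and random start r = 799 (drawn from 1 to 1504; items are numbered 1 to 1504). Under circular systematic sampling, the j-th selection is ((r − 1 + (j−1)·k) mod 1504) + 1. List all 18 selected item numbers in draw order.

Selection 1: 799
Selection 2: 799 + 66 = 865
Selection 3: 865 + 66 = 931
Selection 4: 931 + 66 = 997
Selection 5: 997 + 66 = 1063
Selection 6: 1063 + 66 = 1129
Selection 7: 1129 + 66 = 1195
Selection 8: 1195 + 66 = 1261
Selection 9: 1261 + 66 = 1327
Selection 10: 1327 + 66 = 1393
Selection 11: 1393 + 66 = 1459
Selection 12: 1459 + 66 = 1525 → 1525 − 1504 = 21
Selection 13: 21 + 66 = 87
Selection 14: 87 + 66 = 153
Selection 15: 153 + 66 = 219
Selection 16: 219 + 66 = 285
Selection 17: 285 + 66 = 351
Selection 18: 351 + 66 = 417

799, 865, 931, 997, 1063, 1129, 1195, 1261, 1327, 1393, 1459, 21, 87, 153, 219, 285, 351, 417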